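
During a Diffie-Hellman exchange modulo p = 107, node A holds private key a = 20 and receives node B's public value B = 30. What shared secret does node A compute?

Shared key K = 30^20 mod 107.
30^1 ≡ 30 (mod 107)
30^2 = (30^1)^2 ≡ 30^2 = 900 ≡ 44 (mod 107)
30^4 = (30^2)^2 ≡ 44^2 = 1936 ≡ 10 (mod 107)
30^8 = (30^4)^2 ≡ 10^2 = 100 ≡ 100 (mod 107)
30^16 = (30^8)^2 ≡ 100^2 = 10000 ≡ 49 (mod 107)
30^20 = 30^16 · 30^4 ≡ 49 · 10 ≡ 62 (mod 107).

62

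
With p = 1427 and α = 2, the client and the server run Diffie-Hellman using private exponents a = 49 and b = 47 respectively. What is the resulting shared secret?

483

The server sends B = α^b mod p = 2^47 mod 1427.
2^1 ≡ 2 (mod 1427)
2^2 = (2^1)^2 ≡ 2^2 = 4 ≡ 4 (mod 1427)
2^4 = (2^2)^2 ≡ 4^2 = 16 ≡ 16 (mod 1427)
2^8 = (2^4)^2 ≡ 16^2 = 256 ≡ 256 (mod 1427)
2^16 = (2^8)^2 ≡ 256^2 = 65536 ≡ 1321 (mod 1427)
2^32 = (2^16)^2 ≡ 1321^2 = 1745041 ≡ 1247 (mod 1427)
2^47 = 2^32 · 2^8 · 2^4 · 2^2 · 2^1 ≡ 1247 · 256 · 16 · 4 · 2 ≡ 978 (mod 1427).
So B = 978. The client then computes K = B^a mod p = 978^49 mod 1427.
978^1 ≡ 978 (mod 1427)
978^2 = (978^1)^2 ≡ 978^2 = 956484 ≡ 394 (mod 1427)
978^4 = (978^2)^2 ≡ 394^2 = 155236 ≡ 1120 (mod 1427)
978^8 = (978^4)^2 ≡ 1120^2 = 1254400 ≡ 67 (mod 1427)
978^16 = (978^8)^2 ≡ 67^2 = 4489 ≡ 208 (mod 1427)
978^32 = (978^16)^2 ≡ 208^2 = 43264 ≡ 454 (mod 1427)
978^49 = 978^32 · 978^16 · 978^1 ≡ 454 · 208 · 978 ≡ 483 (mod 1427).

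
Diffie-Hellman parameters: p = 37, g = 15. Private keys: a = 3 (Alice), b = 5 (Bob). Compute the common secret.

23

Alice sends A = g^a mod p = 15^3 mod 37.
15^1 ≡ 15 (mod 37)
15^2 = (15^1)^2 ≡ 15^2 = 225 ≡ 3 (mod 37)
15^3 = 15^2 · 15^1 ≡ 3 · 15 ≡ 8 (mod 37).
So A = 8. Bob then computes K = A^b mod p = 8^5 mod 37.
8^1 ≡ 8 (mod 37)
8^2 = (8^1)^2 ≡ 8^2 = 64 ≡ 27 (mod 37)
8^4 = (8^2)^2 ≡ 27^2 = 729 ≡ 26 (mod 37)
8^5 = 8^4 · 8^1 ≡ 26 · 8 ≡ 23 (mod 37).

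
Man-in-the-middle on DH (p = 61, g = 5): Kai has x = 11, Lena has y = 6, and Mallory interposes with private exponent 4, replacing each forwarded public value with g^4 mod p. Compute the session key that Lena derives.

Lena receives Mallory's public value M = 5^4 mod 61 instead of the honest one.
5^1 ≡ 5 (mod 61)
5^2 = (5^1)^2 ≡ 5^2 = 25 ≡ 25 (mod 61)
5^4 = (5^2)^2 ≡ 25^2 = 625 ≡ 15 (mod 61)
So M = 15. Lena computes K = M^6 mod 61.
15^1 ≡ 15 (mod 61)
15^2 = (15^1)^2 ≡ 15^2 = 225 ≡ 42 (mod 61)
15^4 = (15^2)^2 ≡ 42^2 = 1764 ≡ 56 (mod 61)
15^6 = 15^4 · 15^2 ≡ 56 · 42 ≡ 34 (mod 61).

34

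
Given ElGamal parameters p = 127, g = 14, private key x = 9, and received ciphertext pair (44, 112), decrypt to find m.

28

Shared mask s = c₁^x mod p = 44^9 mod 127.
44^1 ≡ 44 (mod 127)
44^2 = (44^1)^2 ≡ 44^2 = 1936 ≡ 31 (mod 127)
44^4 = (44^2)^2 ≡ 31^2 = 961 ≡ 72 (mod 127)
44^8 = (44^4)^2 ≡ 72^2 = 5184 ≡ 104 (mod 127)
44^9 = 44^8 · 44^1 ≡ 104 · 44 ≡ 4 (mod 127).
So s = 4; s⁻¹ ≡ 32 (mod 127).
m = c₂ · s⁻¹ mod 127 = 112 · 32 mod 127 = 28.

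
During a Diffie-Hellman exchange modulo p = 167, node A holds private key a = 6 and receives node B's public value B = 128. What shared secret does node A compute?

Shared key K = 128^6 mod 167.
128^1 ≡ 128 (mod 167)
128^2 = (128^1)^2 ≡ 128^2 = 16384 ≡ 18 (mod 167)
128^4 = (128^2)^2 ≡ 18^2 = 324 ≡ 157 (mod 167)
128^6 = 128^4 · 128^2 ≡ 157 · 18 ≡ 154 (mod 167).

154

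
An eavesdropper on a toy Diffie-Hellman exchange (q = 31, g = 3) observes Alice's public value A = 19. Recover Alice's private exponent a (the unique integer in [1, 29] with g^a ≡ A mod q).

4

Try successive powers of 3 modulo 31:
3^1 ≡ 3
3^2 ≡ 9
3^3 ≡ 27
3^4 ≡ 19
Found: a = 4.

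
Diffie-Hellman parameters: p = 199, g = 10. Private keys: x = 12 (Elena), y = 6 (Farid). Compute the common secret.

Elena sends A = g^x mod p = 10^12 mod 199.
10^1 ≡ 10 (mod 199)
10^2 = (10^1)^2 ≡ 10^2 = 100 ≡ 100 (mod 199)
10^4 = (10^2)^2 ≡ 100^2 = 10000 ≡ 50 (mod 199)
10^8 = (10^4)^2 ≡ 50^2 = 2500 ≡ 112 (mod 199)
10^12 = 10^8 · 10^4 ≡ 112 · 50 ≡ 28 (mod 199).
So A = 28. Farid then computes K = A^y mod p = 28^6 mod 199.
28^1 ≡ 28 (mod 199)
28^2 = (28^1)^2 ≡ 28^2 = 784 ≡ 187 (mod 199)
28^4 = (28^2)^2 ≡ 187^2 = 34969 ≡ 144 (mod 199)
28^6 = 28^4 · 28^2 ≡ 144 · 187 ≡ 63 (mod 199).

63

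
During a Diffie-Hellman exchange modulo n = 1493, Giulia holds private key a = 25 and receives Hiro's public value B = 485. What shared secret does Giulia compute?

Shared key K = 485^25 mod 1493.
485^1 ≡ 485 (mod 1493)
485^2 = (485^1)^2 ≡ 485^2 = 235225 ≡ 824 (mod 1493)
485^4 = (485^2)^2 ≡ 824^2 = 678976 ≡ 1154 (mod 1493)
485^8 = (485^4)^2 ≡ 1154^2 = 1331716 ≡ 1453 (mod 1493)
485^16 = (485^8)^2 ≡ 1453^2 = 2111209 ≡ 107 (mod 1493)
485^25 = 485^16 · 485^8 · 485^1 ≡ 107 · 1453 · 485 ≡ 963 (mod 1493).

963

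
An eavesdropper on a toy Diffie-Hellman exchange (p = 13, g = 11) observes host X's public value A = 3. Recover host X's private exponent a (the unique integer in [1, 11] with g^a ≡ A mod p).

Try successive powers of 11 modulo 13:
11^1 ≡ 11
11^2 ≡ 4
11^3 ≡ 5
11^4 ≡ 3
Found: a = 4.

4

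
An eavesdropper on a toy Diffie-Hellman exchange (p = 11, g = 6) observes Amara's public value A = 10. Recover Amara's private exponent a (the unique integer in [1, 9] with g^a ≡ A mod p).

Try successive powers of 6 modulo 11:
6^1 ≡ 6
6^2 ≡ 3
6^3 ≡ 7
6^4 ≡ 9
6^5 ≡ 10
Found: a = 5.

5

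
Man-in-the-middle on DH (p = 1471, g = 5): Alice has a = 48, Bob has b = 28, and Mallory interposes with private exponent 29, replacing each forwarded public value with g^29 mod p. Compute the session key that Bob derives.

217

Bob receives Mallory's public value M = 5^29 mod 1471 instead of the honest one.
5^1 ≡ 5 (mod 1471)
5^2 = (5^1)^2 ≡ 5^2 = 25 ≡ 25 (mod 1471)
5^4 = (5^2)^2 ≡ 25^2 = 625 ≡ 625 (mod 1471)
5^8 = (5^4)^2 ≡ 625^2 = 390625 ≡ 810 (mod 1471)
5^16 = (5^8)^2 ≡ 810^2 = 656100 ≡ 34 (mod 1471)
5^29 = 5^16 · 5^8 · 5^4 · 5^1 ≡ 34 · 810 · 625 · 5 ≡ 174 (mod 1471).
So M = 174. Bob computes K = M^28 mod 1471.
174^1 ≡ 174 (mod 1471)
174^2 = (174^1)^2 ≡ 174^2 = 30276 ≡ 856 (mod 1471)
174^4 = (174^2)^2 ≡ 856^2 = 732736 ≡ 178 (mod 1471)
174^8 = (174^4)^2 ≡ 178^2 = 31684 ≡ 793 (mod 1471)
174^16 = (174^8)^2 ≡ 793^2 = 628849 ≡ 732 (mod 1471)
174^28 = 174^16 · 174^8 · 174^4 ≡ 732 · 793 · 178 ≡ 217 (mod 1471).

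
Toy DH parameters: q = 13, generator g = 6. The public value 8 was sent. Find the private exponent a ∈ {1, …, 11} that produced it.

Try successive powers of 6 modulo 13:
6^1 ≡ 6
6^2 ≡ 10
6^3 ≡ 8
Found: a = 3.

3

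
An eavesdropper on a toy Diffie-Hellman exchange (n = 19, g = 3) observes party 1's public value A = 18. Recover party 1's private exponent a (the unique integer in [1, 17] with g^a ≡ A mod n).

Try successive powers of 3 modulo 19:
3^1 ≡ 3
3^2 ≡ 9
3^3 ≡ 8
3^4 ≡ 5
3^5 ≡ 15
3^6 ≡ 7
3^7 ≡ 2
3^8 ≡ 6
3^9 ≡ 18
Found: a = 9.

9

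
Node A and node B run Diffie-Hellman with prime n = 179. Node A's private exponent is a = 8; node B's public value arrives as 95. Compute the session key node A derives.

48

Shared key K = 95^8 mod 179.
95^1 ≡ 95 (mod 179)
95^2 = (95^1)^2 ≡ 95^2 = 9025 ≡ 75 (mod 179)
95^4 = (95^2)^2 ≡ 75^2 = 5625 ≡ 76 (mod 179)
95^8 = (95^4)^2 ≡ 76^2 = 5776 ≡ 48 (mod 179)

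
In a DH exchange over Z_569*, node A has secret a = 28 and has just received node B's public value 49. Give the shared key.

Shared key K = 49^28 mod 569.
49^1 ≡ 49 (mod 569)
49^2 = (49^1)^2 ≡ 49^2 = 2401 ≡ 125 (mod 569)
49^4 = (49^2)^2 ≡ 125^2 = 15625 ≡ 262 (mod 569)
49^8 = (49^4)^2 ≡ 262^2 = 68644 ≡ 364 (mod 569)
49^16 = (49^8)^2 ≡ 364^2 = 132496 ≡ 488 (mod 569)
49^28 = 49^16 · 49^8 · 49^4 ≡ 488 · 364 · 262 ≡ 505 (mod 569).

505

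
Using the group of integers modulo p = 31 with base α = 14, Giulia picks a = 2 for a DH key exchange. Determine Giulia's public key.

Public value = 14^2 mod 31.
14^1 ≡ 14 (mod 31)
14^2 = (14^1)^2 ≡ 14^2 = 196 ≡ 10 (mod 31)

10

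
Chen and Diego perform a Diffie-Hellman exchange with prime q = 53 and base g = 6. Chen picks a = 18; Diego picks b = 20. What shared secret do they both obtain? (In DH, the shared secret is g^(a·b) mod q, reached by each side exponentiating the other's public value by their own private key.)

Diego sends B = g^b mod q = 6^20 mod 53.
6^1 ≡ 6 (mod 53)
6^2 = (6^1)^2 ≡ 6^2 = 36 ≡ 36 (mod 53)
6^4 = (6^2)^2 ≡ 36^2 = 1296 ≡ 24 (mod 53)
6^8 = (6^4)^2 ≡ 24^2 = 576 ≡ 46 (mod 53)
6^16 = (6^8)^2 ≡ 46^2 = 2116 ≡ 49 (mod 53)
6^20 = 6^16 · 6^4 ≡ 49 · 24 ≡ 10 (mod 53).
So B = 10. Chen then computes K = B^a mod q = 10^18 mod 53.
10^1 ≡ 10 (mod 53)
10^2 = (10^1)^2 ≡ 10^2 = 100 ≡ 47 (mod 53)
10^4 = (10^2)^2 ≡ 47^2 = 2209 ≡ 36 (mod 53)
10^8 = (10^4)^2 ≡ 36^2 = 1296 ≡ 24 (mod 53)
10^16 = (10^8)^2 ≡ 24^2 = 576 ≡ 46 (mod 53)
10^18 = 10^16 · 10^2 ≡ 46 · 47 ≡ 42 (mod 53).

42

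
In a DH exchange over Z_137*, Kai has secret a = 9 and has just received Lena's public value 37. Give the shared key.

Shared key K = 37^9 mod 137.
37^1 ≡ 37 (mod 137)
37^2 = (37^1)^2 ≡ 37^2 = 1369 ≡ 136 (mod 137)
37^4 = (37^2)^2 ≡ 136^2 = 18496 ≡ 1 (mod 137)
37^8 = (37^4)^2 ≡ 1^2 = 1 ≡ 1 (mod 137)
37^9 = 37^8 · 37^1 ≡ 1 · 37 ≡ 37 (mod 137).

37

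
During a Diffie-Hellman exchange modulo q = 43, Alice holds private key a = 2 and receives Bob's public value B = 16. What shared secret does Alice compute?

41

Shared key K = 16^2 mod 43.
16^1 ≡ 16 (mod 43)
16^2 = (16^1)^2 ≡ 16^2 = 256 ≡ 41 (mod 43)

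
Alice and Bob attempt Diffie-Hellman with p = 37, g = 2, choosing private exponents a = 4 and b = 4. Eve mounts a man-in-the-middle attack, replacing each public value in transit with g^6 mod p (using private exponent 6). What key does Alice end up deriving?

10

Alice receives Eve's public value M = 2^6 mod 37 instead of the honest one.
2^1 ≡ 2 (mod 37)
2^2 = (2^1)^2 ≡ 2^2 = 4 ≡ 4 (mod 37)
2^4 = (2^2)^2 ≡ 4^2 = 16 ≡ 16 (mod 37)
2^6 = 2^4 · 2^2 ≡ 16 · 4 ≡ 27 (mod 37).
So M = 27. Alice computes K = M^4 mod 37.
27^1 ≡ 27 (mod 37)
27^2 = (27^1)^2 ≡ 27^2 = 729 ≡ 26 (mod 37)
27^4 = (27^2)^2 ≡ 26^2 = 676 ≡ 10 (mod 37)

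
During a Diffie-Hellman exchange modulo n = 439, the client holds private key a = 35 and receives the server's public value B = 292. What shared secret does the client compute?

244

Shared key K = 292^35 mod 439.
292^1 ≡ 292 (mod 439)
292^2 = (292^1)^2 ≡ 292^2 = 85264 ≡ 98 (mod 439)
292^4 = (292^2)^2 ≡ 98^2 = 9604 ≡ 385 (mod 439)
292^8 = (292^4)^2 ≡ 385^2 = 148225 ≡ 282 (mod 439)
292^16 = (292^8)^2 ≡ 282^2 = 79524 ≡ 65 (mod 439)
292^32 = (292^16)^2 ≡ 65^2 = 4225 ≡ 274 (mod 439)
292^35 = 292^32 · 292^2 · 292^1 ≡ 274 · 98 · 292 ≡ 244 (mod 439).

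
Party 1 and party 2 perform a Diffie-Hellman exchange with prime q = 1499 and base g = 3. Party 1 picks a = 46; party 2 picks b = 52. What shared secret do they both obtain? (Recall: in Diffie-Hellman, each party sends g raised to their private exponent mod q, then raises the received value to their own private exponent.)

595

Party 1 sends A = g^a mod q = 3^46 mod 1499.
3^1 ≡ 3 (mod 1499)
3^2 = (3^1)^2 ≡ 3^2 = 9 ≡ 9 (mod 1499)
3^4 = (3^2)^2 ≡ 9^2 = 81 ≡ 81 (mod 1499)
3^8 = (3^4)^2 ≡ 81^2 = 6561 ≡ 565 (mod 1499)
3^16 = (3^8)^2 ≡ 565^2 = 319225 ≡ 1437 (mod 1499)
3^32 = (3^16)^2 ≡ 1437^2 = 2064969 ≡ 846 (mod 1499)
3^46 = 3^32 · 3^8 · 3^4 · 3^2 ≡ 846 · 565 · 81 · 9 ≡ 168 (mod 1499).
So A = 168. Party 2 then computes K = A^b mod q = 168^52 mod 1499.
168^1 ≡ 168 (mod 1499)
168^2 = (168^1)^2 ≡ 168^2 = 28224 ≡ 1242 (mod 1499)
168^4 = (168^2)^2 ≡ 1242^2 = 1542564 ≡ 93 (mod 1499)
168^8 = (168^4)^2 ≡ 93^2 = 8649 ≡ 1154 (mod 1499)
168^16 = (168^8)^2 ≡ 1154^2 = 1331716 ≡ 604 (mod 1499)
168^32 = (168^16)^2 ≡ 604^2 = 364816 ≡ 559 (mod 1499)
168^52 = 168^32 · 168^16 · 168^4 ≡ 559 · 604 · 93 ≡ 595 (mod 1499).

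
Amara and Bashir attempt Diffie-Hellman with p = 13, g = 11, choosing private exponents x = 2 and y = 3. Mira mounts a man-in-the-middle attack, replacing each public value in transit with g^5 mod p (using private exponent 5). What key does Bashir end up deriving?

5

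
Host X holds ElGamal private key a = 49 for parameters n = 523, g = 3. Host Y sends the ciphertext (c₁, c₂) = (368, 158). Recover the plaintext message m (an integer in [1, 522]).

Shared mask s = c₁^a mod n = 368^49 mod 523.
368^1 ≡ 368 (mod 523)
368^2 = (368^1)^2 ≡ 368^2 = 135424 ≡ 490 (mod 523)
368^4 = (368^2)^2 ≡ 490^2 = 240100 ≡ 43 (mod 523)
368^8 = (368^4)^2 ≡ 43^2 = 1849 ≡ 280 (mod 523)
368^16 = (368^8)^2 ≡ 280^2 = 78400 ≡ 473 (mod 523)
368^32 = (368^16)^2 ≡ 473^2 = 223729 ≡ 408 (mod 523)
368^49 = 368^32 · 368^16 · 368^1 ≡ 408 · 473 · 368 ≡ 465 (mod 523).
So s = 465; s⁻¹ ≡ 9 (mod 523).
m = c₂ · s⁻¹ mod 523 = 158 · 9 mod 523 = 376.

376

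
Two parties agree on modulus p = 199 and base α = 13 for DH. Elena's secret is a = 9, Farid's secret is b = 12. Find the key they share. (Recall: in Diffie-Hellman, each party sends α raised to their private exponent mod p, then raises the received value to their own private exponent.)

114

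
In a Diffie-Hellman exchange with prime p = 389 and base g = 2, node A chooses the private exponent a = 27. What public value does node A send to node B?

Public value = 2^27 (mod 389).
2^1 ≡ 2 (mod 389)
2^2 = (2^1)^2 ≡ 2^2 = 4 ≡ 4 (mod 389)
2^4 = (2^2)^2 ≡ 4^2 = 16 ≡ 16 (mod 389)
2^8 = (2^4)^2 ≡ 16^2 = 256 ≡ 256 (mod 389)
2^16 = (2^8)^2 ≡ 256^2 = 65536 ≡ 184 (mod 389)
2^27 = 2^16 · 2^8 · 2^2 · 2^1 ≡ 184 · 256 · 4 · 2 ≡ 280 (mod 389).

280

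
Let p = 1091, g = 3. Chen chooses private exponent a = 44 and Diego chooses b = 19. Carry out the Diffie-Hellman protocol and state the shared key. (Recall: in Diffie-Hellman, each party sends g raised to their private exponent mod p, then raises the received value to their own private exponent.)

Diego sends B = g^b mod p = 3^19 mod 1091.
3^1 ≡ 3 (mod 1091)
3^2 = (3^1)^2 ≡ 3^2 = 9 ≡ 9 (mod 1091)
3^4 = (3^2)^2 ≡ 9^2 = 81 ≡ 81 (mod 1091)
3^8 = (3^4)^2 ≡ 81^2 = 6561 ≡ 15 (mod 1091)
3^16 = (3^8)^2 ≡ 15^2 = 225 ≡ 225 (mod 1091)
3^19 = 3^16 · 3^2 · 3^1 ≡ 225 · 9 · 3 ≡ 620 (mod 1091).
So B = 620. Chen then computes K = B^a mod p = 620^44 mod 1091.
620^1 ≡ 620 (mod 1091)
620^2 = (620^1)^2 ≡ 620^2 = 384400 ≡ 368 (mod 1091)
620^4 = (620^2)^2 ≡ 368^2 = 135424 ≡ 140 (mod 1091)
620^8 = (620^4)^2 ≡ 140^2 = 19600 ≡ 1053 (mod 1091)
620^16 = (620^8)^2 ≡ 1053^2 = 1108809 ≡ 353 (mod 1091)
620^32 = (620^16)^2 ≡ 353^2 = 124609 ≡ 235 (mod 1091)
620^44 = 620^32 · 620^8 · 620^4 ≡ 235 · 1053 · 140 ≡ 86 (mod 1091).

86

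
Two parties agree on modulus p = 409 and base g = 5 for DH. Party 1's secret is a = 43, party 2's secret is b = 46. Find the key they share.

83

Party 2 sends B = g^b mod p = 5^46 mod 409.
5^1 ≡ 5 (mod 409)
5^2 = (5^1)^2 ≡ 5^2 = 25 ≡ 25 (mod 409)
5^4 = (5^2)^2 ≡ 25^2 = 625 ≡ 216 (mod 409)
5^8 = (5^4)^2 ≡ 216^2 = 46656 ≡ 30 (mod 409)
5^16 = (5^8)^2 ≡ 30^2 = 900 ≡ 82 (mod 409)
5^32 = (5^16)^2 ≡ 82^2 = 6724 ≡ 180 (mod 409)
5^46 = 5^32 · 5^8 · 5^4 · 5^2 ≡ 180 · 30 · 216 · 25 ≡ 345 (mod 409).
So B = 345. Party 1 then computes K = B^a mod p = 345^43 mod 409.
345^1 ≡ 345 (mod 409)
345^2 = (345^1)^2 ≡ 345^2 = 119025 ≡ 6 (mod 409)
345^4 = (345^2)^2 ≡ 6^2 = 36 ≡ 36 (mod 409)
345^8 = (345^4)^2 ≡ 36^2 = 1296 ≡ 69 (mod 409)
345^16 = (345^8)^2 ≡ 69^2 = 4761 ≡ 262 (mod 409)
345^32 = (345^16)^2 ≡ 262^2 = 68644 ≡ 341 (mod 409)
345^43 = 345^32 · 345^8 · 345^2 · 345^1 ≡ 341 · 69 · 6 · 345 ≡ 83 (mod 409).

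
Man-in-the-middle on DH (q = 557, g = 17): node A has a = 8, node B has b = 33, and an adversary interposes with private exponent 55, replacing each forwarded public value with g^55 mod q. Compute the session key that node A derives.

281

Node A receives an adversary's public value M = 17^55 mod 557 instead of the honest one.
17^1 ≡ 17 (mod 557)
17^2 = (17^1)^2 ≡ 17^2 = 289 ≡ 289 (mod 557)
17^4 = (17^2)^2 ≡ 289^2 = 83521 ≡ 528 (mod 557)
17^8 = (17^4)^2 ≡ 528^2 = 278784 ≡ 284 (mod 557)
17^16 = (17^8)^2 ≡ 284^2 = 80656 ≡ 448 (mod 557)
17^32 = (17^16)^2 ≡ 448^2 = 200704 ≡ 184 (mod 557)
17^55 = 17^32 · 17^16 · 17^4 · 17^2 · 17^1 ≡ 184 · 448 · 528 · 289 · 17 ≡ 97 (mod 557).
So M = 97. Node A computes K = M^8 mod 557.
97^1 ≡ 97 (mod 557)
97^2 = (97^1)^2 ≡ 97^2 = 9409 ≡ 497 (mod 557)
97^4 = (97^2)^2 ≡ 497^2 = 247009 ≡ 258 (mod 557)
97^8 = (97^4)^2 ≡ 258^2 = 66564 ≡ 281 (mod 557)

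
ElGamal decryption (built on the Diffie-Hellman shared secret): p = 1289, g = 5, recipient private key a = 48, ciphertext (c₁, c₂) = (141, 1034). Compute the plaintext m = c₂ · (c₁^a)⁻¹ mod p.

Shared mask s = c₁^a mod p = 141^48 mod 1289.
141^1 ≡ 141 (mod 1289)
141^2 = (141^1)^2 ≡ 141^2 = 19881 ≡ 546 (mod 1289)
141^4 = (141^2)^2 ≡ 546^2 = 298116 ≡ 357 (mod 1289)
141^8 = (141^4)^2 ≡ 357^2 = 127449 ≡ 1127 (mod 1289)
141^16 = (141^8)^2 ≡ 1127^2 = 1270129 ≡ 464 (mod 1289)
141^32 = (141^16)^2 ≡ 464^2 = 215296 ≡ 33 (mod 1289)
141^48 = 141^32 · 141^16 ≡ 33 · 464 ≡ 1133 (mod 1289).
So s = 1133; s⁻¹ ≡ 1132 (mod 1289).
m = c₂ · s⁻¹ mod 1289 = 1034 · 1132 mod 1289 = 76.

76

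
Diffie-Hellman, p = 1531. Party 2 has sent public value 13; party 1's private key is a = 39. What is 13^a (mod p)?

Shared key K = 13^39 mod 1531.
13^1 ≡ 13 (mod 1531)
13^2 = (13^1)^2 ≡ 13^2 = 169 ≡ 169 (mod 1531)
13^4 = (13^2)^2 ≡ 169^2 = 28561 ≡ 1003 (mod 1531)
13^8 = (13^4)^2 ≡ 1003^2 = 1006009 ≡ 142 (mod 1531)
13^16 = (13^8)^2 ≡ 142^2 = 20164 ≡ 261 (mod 1531)
13^32 = (13^16)^2 ≡ 261^2 = 68121 ≡ 757 (mod 1531)
13^39 = 13^32 · 13^4 · 13^2 · 13^1 ≡ 757 · 1003 · 169 · 13 ≡ 496 (mod 1531).

496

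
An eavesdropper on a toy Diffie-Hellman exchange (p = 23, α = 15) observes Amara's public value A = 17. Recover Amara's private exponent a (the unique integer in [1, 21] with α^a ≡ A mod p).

Try successive powers of 15 modulo 23:
15^1 ≡ 15
15^2 ≡ 18
15^3 ≡ 17
Found: a = 3.

3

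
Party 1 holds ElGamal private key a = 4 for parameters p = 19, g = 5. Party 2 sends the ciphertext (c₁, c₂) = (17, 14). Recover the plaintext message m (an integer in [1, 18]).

8

Shared mask s = c₁^a mod p = 17^4 mod 19.
17^1 ≡ 17 (mod 19)
17^2 = (17^1)^2 ≡ 17^2 = 289 ≡ 4 (mod 19)
17^4 = (17^2)^2 ≡ 4^2 = 16 ≡ 16 (mod 19)
So s = 16; s⁻¹ ≡ 6 (mod 19).
m = c₂ · s⁻¹ mod 19 = 14 · 6 mod 19 = 8.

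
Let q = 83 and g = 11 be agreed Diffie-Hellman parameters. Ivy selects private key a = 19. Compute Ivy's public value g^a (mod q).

Public value = 11^19 (mod 83).
11^1 ≡ 11 (mod 83)
11^2 = (11^1)^2 ≡ 11^2 = 121 ≡ 38 (mod 83)
11^4 = (11^2)^2 ≡ 38^2 = 1444 ≡ 33 (mod 83)
11^8 = (11^4)^2 ≡ 33^2 = 1089 ≡ 10 (mod 83)
11^16 = (11^8)^2 ≡ 10^2 = 100 ≡ 17 (mod 83)
11^19 = 11^16 · 11^2 · 11^1 ≡ 17 · 38 · 11 ≡ 51 (mod 83).

51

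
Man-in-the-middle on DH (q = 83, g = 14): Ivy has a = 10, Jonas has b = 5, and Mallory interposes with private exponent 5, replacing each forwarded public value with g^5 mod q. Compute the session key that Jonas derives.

Jonas receives Mallory's public value M = 14^5 mod 83 instead of the honest one.
14^1 ≡ 14 (mod 83)
14^2 = (14^1)^2 ≡ 14^2 = 196 ≡ 30 (mod 83)
14^4 = (14^2)^2 ≡ 30^2 = 900 ≡ 70 (mod 83)
14^5 = 14^4 · 14^1 ≡ 70 · 14 ≡ 67 (mod 83).
So M = 67. Jonas computes K = M^5 mod 83.
67^1 ≡ 67 (mod 83)
67^2 = (67^1)^2 ≡ 67^2 = 4489 ≡ 7 (mod 83)
67^4 = (67^2)^2 ≡ 7^2 = 49 ≡ 49 (mod 83)
67^5 = 67^4 · 67^1 ≡ 49 · 67 ≡ 46 (mod 83).

46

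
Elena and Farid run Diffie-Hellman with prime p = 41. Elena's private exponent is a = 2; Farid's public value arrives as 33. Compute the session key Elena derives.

23

Shared key K = 33^2 mod 41.
33^1 ≡ 33 (mod 41)
33^2 = (33^1)^2 ≡ 33^2 = 1089 ≡ 23 (mod 41)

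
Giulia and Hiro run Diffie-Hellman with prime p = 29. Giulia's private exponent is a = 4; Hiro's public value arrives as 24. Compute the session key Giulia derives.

16

Shared key K = 24^4 mod 29.
24^1 ≡ 24 (mod 29)
24^2 = (24^1)^2 ≡ 24^2 = 576 ≡ 25 (mod 29)
24^4 = (24^2)^2 ≡ 25^2 = 625 ≡ 16 (mod 29)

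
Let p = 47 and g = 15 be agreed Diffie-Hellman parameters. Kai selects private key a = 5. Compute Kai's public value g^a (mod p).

43

Public value = 15^5 (mod 47).
15^1 ≡ 15 (mod 47)
15^2 = (15^1)^2 ≡ 15^2 = 225 ≡ 37 (mod 47)
15^4 = (15^2)^2 ≡ 37^2 = 1369 ≡ 6 (mod 47)
15^5 = 15^4 · 15^1 ≡ 6 · 15 ≡ 43 (mod 47).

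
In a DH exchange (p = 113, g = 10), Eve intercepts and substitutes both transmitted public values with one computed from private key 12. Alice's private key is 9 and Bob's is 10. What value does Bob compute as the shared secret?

85

Bob receives Eve's public value M = 10^12 mod 113 instead of the honest one.
10^1 ≡ 10 (mod 113)
10^2 = (10^1)^2 ≡ 10^2 = 100 ≡ 100 (mod 113)
10^4 = (10^2)^2 ≡ 100^2 = 10000 ≡ 56 (mod 113)
10^8 = (10^4)^2 ≡ 56^2 = 3136 ≡ 85 (mod 113)
10^12 = 10^8 · 10^4 ≡ 85 · 56 ≡ 14 (mod 113).
So M = 14. Bob computes K = M^10 mod 113.
14^1 ≡ 14 (mod 113)
14^2 = (14^1)^2 ≡ 14^2 = 196 ≡ 83 (mod 113)
14^4 = (14^2)^2 ≡ 83^2 = 6889 ≡ 109 (mod 113)
14^8 = (14^4)^2 ≡ 109^2 = 11881 ≡ 16 (mod 113)
14^10 = 14^8 · 14^2 ≡ 16 · 83 ≡ 85 (mod 113).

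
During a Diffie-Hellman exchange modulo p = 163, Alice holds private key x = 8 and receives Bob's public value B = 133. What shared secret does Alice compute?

38

Shared key K = 133^8 mod 163.
133^1 ≡ 133 (mod 163)
133^2 = (133^1)^2 ≡ 133^2 = 17689 ≡ 85 (mod 163)
133^4 = (133^2)^2 ≡ 85^2 = 7225 ≡ 53 (mod 163)
133^8 = (133^4)^2 ≡ 53^2 = 2809 ≡ 38 (mod 163)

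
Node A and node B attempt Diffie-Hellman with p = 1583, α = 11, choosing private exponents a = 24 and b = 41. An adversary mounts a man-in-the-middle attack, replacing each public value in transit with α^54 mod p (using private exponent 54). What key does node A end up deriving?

Node A receives an adversary's public value M = 11^54 mod 1583 instead of the honest one.
11^1 ≡ 11 (mod 1583)
11^2 = (11^1)^2 ≡ 11^2 = 121 ≡ 121 (mod 1583)
11^4 = (11^2)^2 ≡ 121^2 = 14641 ≡ 394 (mod 1583)
11^8 = (11^4)^2 ≡ 394^2 = 155236 ≡ 102 (mod 1583)
11^16 = (11^8)^2 ≡ 102^2 = 10404 ≡ 906 (mod 1583)
11^32 = (11^16)^2 ≡ 906^2 = 820836 ≡ 842 (mod 1583)
11^54 = 11^32 · 11^16 · 11^4 · 11^2 ≡ 842 · 906 · 394 · 121 ≡ 158 (mod 1583).
So M = 158. Node A computes K = M^24 mod 1583.
158^1 ≡ 158 (mod 1583)
158^2 = (158^1)^2 ≡ 158^2 = 24964 ≡ 1219 (mod 1583)
158^4 = (158^2)^2 ≡ 1219^2 = 1485961 ≡ 1107 (mod 1583)
158^8 = (158^4)^2 ≡ 1107^2 = 1225449 ≡ 207 (mod 1583)
158^16 = (158^8)^2 ≡ 207^2 = 42849 ≡ 108 (mod 1583)
158^24 = 158^16 · 158^8 ≡ 108 · 207 ≡ 194 (mod 1583).

194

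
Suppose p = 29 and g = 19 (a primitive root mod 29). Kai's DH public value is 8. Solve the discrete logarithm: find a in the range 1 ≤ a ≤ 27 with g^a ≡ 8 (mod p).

Try successive powers of 19 modulo 29:
19^1 ≡ 19
19^2 ≡ 13
19^3 ≡ 15
19^4 ≡ 24
19^5 ≡ 21
19^6 ≡ 22
19^7 ≡ 12
19^8 ≡ 25
19^9 ≡ 11
19^10 ≡ 6
19^11 ≡ 27
19^12 ≡ 20
19^13 ≡ 3
19^14 ≡ 28
19^15 ≡ 10
19^16 ≡ 16
19^17 ≡ 14
19^18 ≡ 5
19^19 ≡ 8
Found: a = 19.

19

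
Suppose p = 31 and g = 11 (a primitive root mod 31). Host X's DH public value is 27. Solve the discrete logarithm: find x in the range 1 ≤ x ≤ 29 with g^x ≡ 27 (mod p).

21

Try successive powers of 11 modulo 31:
11^1 ≡ 11
11^2 ≡ 28
11^3 ≡ 29
11^4 ≡ 9
11^5 ≡ 6
11^6 ≡ 4
11^7 ≡ 13
11^8 ≡ 19
11^9 ≡ 23
11^10 ≡ 5
11^11 ≡ 24
11^12 ≡ 16
11^13 ≡ 21
11^14 ≡ 14
11^15 ≡ 30
11^16 ≡ 20
11^17 ≡ 3
11^18 ≡ 2
11^19 ≡ 22
11^20 ≡ 25
11^21 ≡ 27
Found: x = 21.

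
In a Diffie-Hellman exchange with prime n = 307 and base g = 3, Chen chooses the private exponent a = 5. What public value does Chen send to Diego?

243

Public value = 3^5 (mod 307).
3^1 ≡ 3 (mod 307)
3^2 = (3^1)^2 ≡ 3^2 = 9 ≡ 9 (mod 307)
3^4 = (3^2)^2 ≡ 9^2 = 81 ≡ 81 (mod 307)
3^5 = 3^4 · 3^1 ≡ 81 · 3 ≡ 243 (mod 307).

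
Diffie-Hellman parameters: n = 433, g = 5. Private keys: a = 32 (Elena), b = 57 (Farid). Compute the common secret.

417

Farid sends B = g^b mod n = 5^57 mod 433.
5^1 ≡ 5 (mod 433)
5^2 = (5^1)^2 ≡ 5^2 = 25 ≡ 25 (mod 433)
5^4 = (5^2)^2 ≡ 25^2 = 625 ≡ 192 (mod 433)
5^8 = (5^4)^2 ≡ 192^2 = 36864 ≡ 59 (mod 433)
5^16 = (5^8)^2 ≡ 59^2 = 3481 ≡ 17 (mod 433)
5^32 = (5^16)^2 ≡ 17^2 = 289 ≡ 289 (mod 433)
5^57 = 5^32 · 5^16 · 5^8 · 5^1 ≡ 289 · 17 · 59 · 5 ≡ 84 (mod 433).
So B = 84. Elena then computes K = B^a mod n = 84^32 mod 433.
84^1 ≡ 84 (mod 433)
84^2 = (84^1)^2 ≡ 84^2 = 7056 ≡ 128 (mod 433)
84^4 = (84^2)^2 ≡ 128^2 = 16384 ≡ 363 (mod 433)
84^8 = (84^4)^2 ≡ 363^2 = 131769 ≡ 137 (mod 433)
84^16 = (84^8)^2 ≡ 137^2 = 18769 ≡ 150 (mod 433)
84^32 = (84^16)^2 ≡ 150^2 = 22500 ≡ 417 (mod 433)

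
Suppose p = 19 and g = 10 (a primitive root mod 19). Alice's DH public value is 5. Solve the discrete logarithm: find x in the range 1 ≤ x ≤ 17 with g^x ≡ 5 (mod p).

Try successive powers of 10 modulo 19:
10^1 ≡ 10
10^2 ≡ 5
Found: x = 2.

2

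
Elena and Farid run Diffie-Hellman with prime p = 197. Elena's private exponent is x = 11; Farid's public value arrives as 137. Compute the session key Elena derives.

Shared key K = 137^11 mod 197.
137^1 ≡ 137 (mod 197)
137^2 = (137^1)^2 ≡ 137^2 = 18769 ≡ 54 (mod 197)
137^4 = (137^2)^2 ≡ 54^2 = 2916 ≡ 158 (mod 197)
137^8 = (137^4)^2 ≡ 158^2 = 24964 ≡ 142 (mod 197)
137^11 = 137^8 · 137^2 · 137^1 ≡ 142 · 54 · 137 ≡ 112 (mod 197).

112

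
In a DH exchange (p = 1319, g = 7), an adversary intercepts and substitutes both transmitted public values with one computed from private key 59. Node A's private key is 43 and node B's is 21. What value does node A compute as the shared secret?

216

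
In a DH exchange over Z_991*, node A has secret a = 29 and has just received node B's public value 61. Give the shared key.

733

Shared key K = 61^29 mod 991.
61^1 ≡ 61 (mod 991)
61^2 = (61^1)^2 ≡ 61^2 = 3721 ≡ 748 (mod 991)
61^4 = (61^2)^2 ≡ 748^2 = 559504 ≡ 580 (mod 991)
61^8 = (61^4)^2 ≡ 580^2 = 336400 ≡ 451 (mod 991)
61^16 = (61^8)^2 ≡ 451^2 = 203401 ≡ 246 (mod 991)
61^29 = 61^16 · 61^8 · 61^4 · 61^1 ≡ 246 · 451 · 580 · 61 ≡ 733 (mod 991).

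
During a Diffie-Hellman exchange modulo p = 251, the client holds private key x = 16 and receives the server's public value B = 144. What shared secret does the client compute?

103

Shared key K = 144^16 mod 251.
144^1 ≡ 144 (mod 251)
144^2 = (144^1)^2 ≡ 144^2 = 20736 ≡ 154 (mod 251)
144^4 = (144^2)^2 ≡ 154^2 = 23716 ≡ 122 (mod 251)
144^8 = (144^4)^2 ≡ 122^2 = 14884 ≡ 75 (mod 251)
144^16 = (144^8)^2 ≡ 75^2 = 5625 ≡ 103 (mod 251)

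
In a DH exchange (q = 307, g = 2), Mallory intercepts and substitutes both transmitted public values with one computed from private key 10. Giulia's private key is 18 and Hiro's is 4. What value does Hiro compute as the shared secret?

Hiro receives Mallory's public value M = 2^10 mod 307 instead of the honest one.
2^1 ≡ 2 (mod 307)
2^2 = (2^1)^2 ≡ 2^2 = 4 ≡ 4 (mod 307)
2^4 = (2^2)^2 ≡ 4^2 = 16 ≡ 16 (mod 307)
2^8 = (2^4)^2 ≡ 16^2 = 256 ≡ 256 (mod 307)
2^10 = 2^8 · 2^2 ≡ 256 · 4 ≡ 103 (mod 307).
So M = 103. Hiro computes K = M^4 mod 307.
103^1 ≡ 103 (mod 307)
103^2 = (103^1)^2 ≡ 103^2 = 10609 ≡ 171 (mod 307)
103^4 = (103^2)^2 ≡ 171^2 = 29241 ≡ 76 (mod 307)

76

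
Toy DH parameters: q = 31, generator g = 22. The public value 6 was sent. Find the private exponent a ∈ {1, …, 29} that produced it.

5

Try successive powers of 22 modulo 31:
22^1 ≡ 22
22^2 ≡ 19
22^3 ≡ 15
22^4 ≡ 20
22^5 ≡ 6
Found: a = 5.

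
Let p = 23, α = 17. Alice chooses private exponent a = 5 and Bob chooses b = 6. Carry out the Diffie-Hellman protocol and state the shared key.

Alice sends A = α^a mod p = 17^5 mod 23.
17^1 ≡ 17 (mod 23)
17^2 = (17^1)^2 ≡ 17^2 = 289 ≡ 13 (mod 23)
17^4 = (17^2)^2 ≡ 13^2 = 169 ≡ 8 (mod 23)
17^5 = 17^4 · 17^1 ≡ 8 · 17 ≡ 21 (mod 23).
So A = 21. Bob then computes K = A^b mod p = 21^6 mod 23.
21^1 ≡ 21 (mod 23)
21^2 = (21^1)^2 ≡ 21^2 = 441 ≡ 4 (mod 23)
21^4 = (21^2)^2 ≡ 4^2 = 16 ≡ 16 (mod 23)
21^6 = 21^4 · 21^2 ≡ 16 · 4 ≡ 18 (mod 23).

18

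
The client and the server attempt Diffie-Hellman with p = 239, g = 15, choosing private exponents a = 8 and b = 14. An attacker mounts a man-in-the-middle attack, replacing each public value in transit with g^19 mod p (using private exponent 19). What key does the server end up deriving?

128

The server receives an attacker's public value M = 15^19 mod 239 instead of the honest one.
15^1 ≡ 15 (mod 239)
15^2 = (15^1)^2 ≡ 15^2 = 225 ≡ 225 (mod 239)
15^4 = (15^2)^2 ≡ 225^2 = 50625 ≡ 196 (mod 239)
15^8 = (15^4)^2 ≡ 196^2 = 38416 ≡ 176 (mod 239)
15^16 = (15^8)^2 ≡ 176^2 = 30976 ≡ 145 (mod 239)
15^19 = 15^16 · 15^2 · 15^1 ≡ 145 · 225 · 15 ≡ 142 (mod 239).
So M = 142. The server computes K = M^14 mod 239.
142^1 ≡ 142 (mod 239)
142^2 = (142^1)^2 ≡ 142^2 = 20164 ≡ 88 (mod 239)
142^4 = (142^2)^2 ≡ 88^2 = 7744 ≡ 96 (mod 239)
142^8 = (142^4)^2 ≡ 96^2 = 9216 ≡ 134 (mod 239)
142^14 = 142^8 · 142^4 · 142^2 ≡ 134 · 96 · 88 ≡ 128 (mod 239).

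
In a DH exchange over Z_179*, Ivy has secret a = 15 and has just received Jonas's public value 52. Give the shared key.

Shared key K = 52^15 mod 179.
52^1 ≡ 52 (mod 179)
52^2 = (52^1)^2 ≡ 52^2 = 2704 ≡ 19 (mod 179)
52^4 = (52^2)^2 ≡ 19^2 = 361 ≡ 3 (mod 179)
52^8 = (52^4)^2 ≡ 3^2 = 9 ≡ 9 (mod 179)
52^15 = 52^8 · 52^4 · 52^2 · 52^1 ≡ 9 · 3 · 19 · 52 ≡ 5 (mod 179).

5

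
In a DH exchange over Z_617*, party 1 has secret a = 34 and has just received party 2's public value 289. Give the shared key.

Shared key K = 289^34 mod 617.
289^1 ≡ 289 (mod 617)
289^2 = (289^1)^2 ≡ 289^2 = 83521 ≡ 226 (mod 617)
289^4 = (289^2)^2 ≡ 226^2 = 51076 ≡ 482 (mod 617)
289^8 = (289^4)^2 ≡ 482^2 = 232324 ≡ 332 (mod 617)
289^16 = (289^8)^2 ≡ 332^2 = 110224 ≡ 398 (mod 617)
289^32 = (289^16)^2 ≡ 398^2 = 158404 ≡ 452 (mod 617)
289^34 = 289^32 · 289^2 ≡ 452 · 226 ≡ 347 (mod 617).

347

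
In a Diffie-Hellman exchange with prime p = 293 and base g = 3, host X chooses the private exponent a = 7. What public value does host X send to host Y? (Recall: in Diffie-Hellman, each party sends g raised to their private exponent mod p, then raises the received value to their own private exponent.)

136

Public value = 3^7 mod 293.
3^1 ≡ 3 (mod 293)
3^2 = (3^1)^2 ≡ 3^2 = 9 ≡ 9 (mod 293)
3^4 = (3^2)^2 ≡ 9^2 = 81 ≡ 81 (mod 293)
3^7 = 3^4 · 3^2 · 3^1 ≡ 81 · 9 · 3 ≡ 136 (mod 293).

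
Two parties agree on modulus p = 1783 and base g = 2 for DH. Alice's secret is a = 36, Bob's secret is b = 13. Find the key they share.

Alice sends A = g^a mod p = 2^36 mod 1783.
2^1 ≡ 2 (mod 1783)
2^2 = (2^1)^2 ≡ 2^2 = 4 ≡ 4 (mod 1783)
2^4 = (2^2)^2 ≡ 4^2 = 16 ≡ 16 (mod 1783)
2^8 = (2^4)^2 ≡ 16^2 = 256 ≡ 256 (mod 1783)
2^16 = (2^8)^2 ≡ 256^2 = 65536 ≡ 1348 (mod 1783)
2^32 = (2^16)^2 ≡ 1348^2 = 1817104 ≡ 227 (mod 1783)
2^36 = 2^32 · 2^4 ≡ 227 · 16 ≡ 66 (mod 1783).
So A = 66. Bob then computes K = A^b mod p = 66^13 mod 1783.
66^1 ≡ 66 (mod 1783)
66^2 = (66^1)^2 ≡ 66^2 = 4356 ≡ 790 (mod 1783)
66^4 = (66^2)^2 ≡ 790^2 = 624100 ≡ 50 (mod 1783)
66^8 = (66^4)^2 ≡ 50^2 = 2500 ≡ 717 (mod 1783)
66^13 = 66^8 · 66^4 · 66^1 ≡ 717 · 50 · 66 ≡ 59 (mod 1783).

59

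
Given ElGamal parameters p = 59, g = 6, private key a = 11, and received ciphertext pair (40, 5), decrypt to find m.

47

Shared mask s = c₁^a mod p = 40^11 mod 59.
40^1 ≡ 40 (mod 59)
40^2 = (40^1)^2 ≡ 40^2 = 1600 ≡ 7 (mod 59)
40^4 = (40^2)^2 ≡ 7^2 = 49 ≡ 49 (mod 59)
40^8 = (40^4)^2 ≡ 49^2 = 2401 ≡ 41 (mod 59)
40^11 = 40^8 · 40^2 · 40^1 ≡ 41 · 7 · 40 ≡ 34 (mod 59).
So s = 34; s⁻¹ ≡ 33 (mod 59).
m = c₂ · s⁻¹ mod 59 = 5 · 33 mod 59 = 47.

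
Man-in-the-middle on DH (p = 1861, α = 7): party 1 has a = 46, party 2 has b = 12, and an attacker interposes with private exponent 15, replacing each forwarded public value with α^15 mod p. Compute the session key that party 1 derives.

1727

Party 1 receives an attacker's public value M = 7^15 mod 1861 instead of the honest one.
7^1 ≡ 7 (mod 1861)
7^2 = (7^1)^2 ≡ 7^2 = 49 ≡ 49 (mod 1861)
7^4 = (7^2)^2 ≡ 49^2 = 2401 ≡ 540 (mod 1861)
7^8 = (7^4)^2 ≡ 540^2 = 291600 ≡ 1284 (mod 1861)
7^15 = 7^8 · 7^4 · 7^2 · 7^1 ≡ 1284 · 540 · 49 · 7 ≡ 1568 (mod 1861).
So M = 1568. Party 1 computes K = M^46 mod 1861.
1568^1 ≡ 1568 (mod 1861)
1568^2 = (1568^1)^2 ≡ 1568^2 = 2458624 ≡ 243 (mod 1861)
1568^4 = (1568^2)^2 ≡ 243^2 = 59049 ≡ 1358 (mod 1861)
1568^8 = (1568^4)^2 ≡ 1358^2 = 1844164 ≡ 1774 (mod 1861)
1568^16 = (1568^8)^2 ≡ 1774^2 = 3147076 ≡ 125 (mod 1861)
1568^32 = (1568^16)^2 ≡ 125^2 = 15625 ≡ 737 (mod 1861)
1568^46 = 1568^32 · 1568^8 · 1568^4 · 1568^2 ≡ 737 · 1774 · 1358 · 243 ≡ 1727 (mod 1861).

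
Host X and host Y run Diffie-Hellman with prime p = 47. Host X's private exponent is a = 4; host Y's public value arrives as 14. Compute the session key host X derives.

17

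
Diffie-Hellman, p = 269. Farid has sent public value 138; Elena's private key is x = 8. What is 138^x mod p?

52

Shared key K = 138^8 mod 269.
138^1 ≡ 138 (mod 269)
138^2 = (138^1)^2 ≡ 138^2 = 19044 ≡ 214 (mod 269)
138^4 = (138^2)^2 ≡ 214^2 = 45796 ≡ 66 (mod 269)
138^8 = (138^4)^2 ≡ 66^2 = 4356 ≡ 52 (mod 269)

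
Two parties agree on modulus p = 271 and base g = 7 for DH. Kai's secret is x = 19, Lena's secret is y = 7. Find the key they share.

Kai sends A = g^x mod p = 7^19 mod 271.
7^1 ≡ 7 (mod 271)
7^2 = (7^1)^2 ≡ 7^2 = 49 ≡ 49 (mod 271)
7^4 = (7^2)^2 ≡ 49^2 = 2401 ≡ 233 (mod 271)
7^8 = (7^4)^2 ≡ 233^2 = 54289 ≡ 89 (mod 271)
7^16 = (7^8)^2 ≡ 89^2 = 7921 ≡ 62 (mod 271)
7^19 = 7^16 · 7^2 · 7^1 ≡ 62 · 49 · 7 ≡ 128 (mod 271).
So A = 128. Lena then computes K = A^y mod p = 128^7 mod 271.
128^1 ≡ 128 (mod 271)
128^2 = (128^1)^2 ≡ 128^2 = 16384 ≡ 124 (mod 271)
128^4 = (128^2)^2 ≡ 124^2 = 15376 ≡ 200 (mod 271)
128^7 = 128^4 · 128^2 · 128^1 ≡ 200 · 124 · 128 ≡ 177 (mod 271).

177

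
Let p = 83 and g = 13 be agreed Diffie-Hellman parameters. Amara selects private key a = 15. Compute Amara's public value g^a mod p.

45

Public value = 13^15 mod 83.
13^1 ≡ 13 (mod 83)
13^2 = (13^1)^2 ≡ 13^2 = 169 ≡ 3 (mod 83)
13^4 = (13^2)^2 ≡ 3^2 = 9 ≡ 9 (mod 83)
13^8 = (13^4)^2 ≡ 9^2 = 81 ≡ 81 (mod 83)
13^15 = 13^8 · 13^4 · 13^2 · 13^1 ≡ 81 · 9 · 3 · 13 ≡ 45 (mod 83).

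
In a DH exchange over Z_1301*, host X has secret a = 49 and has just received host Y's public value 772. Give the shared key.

Shared key K = 772^49 mod 1301.
772^1 ≡ 772 (mod 1301)
772^2 = (772^1)^2 ≡ 772^2 = 595984 ≡ 126 (mod 1301)
772^4 = (772^2)^2 ≡ 126^2 = 15876 ≡ 264 (mod 1301)
772^8 = (772^4)^2 ≡ 264^2 = 69696 ≡ 743 (mod 1301)
772^16 = (772^8)^2 ≡ 743^2 = 552049 ≡ 425 (mod 1301)
772^32 = (772^16)^2 ≡ 425^2 = 180625 ≡ 1087 (mod 1301)
772^49 = 772^32 · 772^16 · 772^1 ≡ 1087 · 425 · 772 ≡ 269 (mod 1301).

269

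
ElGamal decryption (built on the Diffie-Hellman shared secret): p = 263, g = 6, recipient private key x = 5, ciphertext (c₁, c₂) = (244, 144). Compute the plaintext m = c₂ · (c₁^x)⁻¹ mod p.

Shared mask s = c₁^x mod p = 244^5 mod 263.
244^1 ≡ 244 (mod 263)
244^2 = (244^1)^2 ≡ 244^2 = 59536 ≡ 98 (mod 263)
244^4 = (244^2)^2 ≡ 98^2 = 9604 ≡ 136 (mod 263)
244^5 = 244^4 · 244^1 ≡ 136 · 244 ≡ 46 (mod 263).
So s = 46; s⁻¹ ≡ 223 (mod 263).
m = c₂ · s⁻¹ mod 263 = 144 · 223 mod 263 = 26.

26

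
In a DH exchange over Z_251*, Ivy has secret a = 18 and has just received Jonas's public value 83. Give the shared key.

Shared key K = 83^18 mod 251.
83^1 ≡ 83 (mod 251)
83^2 = (83^1)^2 ≡ 83^2 = 6889 ≡ 112 (mod 251)
83^4 = (83^2)^2 ≡ 112^2 = 12544 ≡ 245 (mod 251)
83^8 = (83^4)^2 ≡ 245^2 = 60025 ≡ 36 (mod 251)
83^16 = (83^8)^2 ≡ 36^2 = 1296 ≡ 41 (mod 251)
83^18 = 83^16 · 83^2 ≡ 41 · 112 ≡ 74 (mod 251).

74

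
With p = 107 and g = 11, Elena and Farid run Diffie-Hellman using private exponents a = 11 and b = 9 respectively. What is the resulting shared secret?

75

Elena sends A = g^a mod p = 11^11 mod 107.
11^1 ≡ 11 (mod 107)
11^2 = (11^1)^2 ≡ 11^2 = 121 ≡ 14 (mod 107)
11^4 = (11^2)^2 ≡ 14^2 = 196 ≡ 89 (mod 107)
11^8 = (11^4)^2 ≡ 89^2 = 7921 ≡ 3 (mod 107)
11^11 = 11^8 · 11^2 · 11^1 ≡ 3 · 14 · 11 ≡ 34 (mod 107).
So A = 34. Farid then computes K = A^b mod p = 34^9 mod 107.
34^1 ≡ 34 (mod 107)
34^2 = (34^1)^2 ≡ 34^2 = 1156 ≡ 86 (mod 107)
34^4 = (34^2)^2 ≡ 86^2 = 7396 ≡ 13 (mod 107)
34^8 = (34^4)^2 ≡ 13^2 = 169 ≡ 62 (mod 107)
34^9 = 34^8 · 34^1 ≡ 62 · 34 ≡ 75 (mod 107).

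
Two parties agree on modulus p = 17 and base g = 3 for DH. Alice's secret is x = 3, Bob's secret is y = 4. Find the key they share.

4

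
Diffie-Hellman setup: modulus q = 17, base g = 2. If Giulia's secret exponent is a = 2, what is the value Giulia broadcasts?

Public value = 2^{2} \pmod{17}.
2^1 ≡ 2 (mod 17)
2^2 = (2^1)^2 ≡ 2^2 = 4 ≡ 4 (mod 17)

4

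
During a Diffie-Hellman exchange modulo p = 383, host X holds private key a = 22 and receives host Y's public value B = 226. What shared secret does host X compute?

Shared key K = 226^22 mod 383.
226^1 ≡ 226 (mod 383)
226^2 = (226^1)^2 ≡ 226^2 = 51076 ≡ 137 (mod 383)
226^4 = (226^2)^2 ≡ 137^2 = 18769 ≡ 2 (mod 383)
226^8 = (226^4)^2 ≡ 2^2 = 4 ≡ 4 (mod 383)
226^16 = (226^8)^2 ≡ 4^2 = 16 ≡ 16 (mod 383)
226^22 = 226^16 · 226^4 · 226^2 ≡ 16 · 2 · 137 ≡ 171 (mod 383).

171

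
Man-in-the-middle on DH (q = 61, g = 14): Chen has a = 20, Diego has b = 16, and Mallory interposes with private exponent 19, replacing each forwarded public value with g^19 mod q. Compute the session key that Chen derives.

Chen receives Mallory's public value M = 14^19 mod 61 instead of the honest one.
14^1 ≡ 14 (mod 61)
14^2 = (14^1)^2 ≡ 14^2 = 196 ≡ 13 (mod 61)
14^4 = (14^2)^2 ≡ 13^2 = 169 ≡ 47 (mod 61)
14^8 = (14^4)^2 ≡ 47^2 = 2209 ≡ 13 (mod 61)
14^16 = (14^8)^2 ≡ 13^2 = 169 ≡ 47 (mod 61)
14^19 = 14^16 · 14^2 · 14^1 ≡ 47 · 13 · 14 ≡ 14 (mod 61).
So M = 14. Chen computes K = M^20 mod 61.
14^1 ≡ 14 (mod 61)
14^2 = (14^1)^2 ≡ 14^2 = 196 ≡ 13 (mod 61)
14^4 = (14^2)^2 ≡ 13^2 = 169 ≡ 47 (mod 61)
14^8 = (14^4)^2 ≡ 47^2 = 2209 ≡ 13 (mod 61)
14^16 = (14^8)^2 ≡ 13^2 = 169 ≡ 47 (mod 61)
14^20 = 14^16 · 14^4 ≡ 47 · 47 ≡ 13 (mod 61).

13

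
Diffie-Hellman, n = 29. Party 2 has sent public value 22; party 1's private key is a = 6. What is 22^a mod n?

Shared key K = 22^6 mod 29.
22^1 ≡ 22 (mod 29)
22^2 = (22^1)^2 ≡ 22^2 = 484 ≡ 20 (mod 29)
22^4 = (22^2)^2 ≡ 20^2 = 400 ≡ 23 (mod 29)
22^6 = 22^4 · 22^2 ≡ 23 · 20 ≡ 25 (mod 29).

25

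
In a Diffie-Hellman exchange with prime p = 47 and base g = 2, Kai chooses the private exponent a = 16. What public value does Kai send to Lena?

Public value = 2^16 (mod 47).
2^1 ≡ 2 (mod 47)
2^2 = (2^1)^2 ≡ 2^2 = 4 ≡ 4 (mod 47)
2^4 = (2^2)^2 ≡ 4^2 = 16 ≡ 16 (mod 47)
2^8 = (2^4)^2 ≡ 16^2 = 256 ≡ 21 (mod 47)
2^16 = (2^8)^2 ≡ 21^2 = 441 ≡ 18 (mod 47)

18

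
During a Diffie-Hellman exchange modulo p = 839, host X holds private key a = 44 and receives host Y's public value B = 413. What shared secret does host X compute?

Shared key K = 413^44 mod 839.
413^1 ≡ 413 (mod 839)
413^2 = (413^1)^2 ≡ 413^2 = 170569 ≡ 252 (mod 839)
413^4 = (413^2)^2 ≡ 252^2 = 63504 ≡ 579 (mod 839)
413^8 = (413^4)^2 ≡ 579^2 = 335241 ≡ 480 (mod 839)
413^16 = (413^8)^2 ≡ 480^2 = 230400 ≡ 514 (mod 839)
413^32 = (413^16)^2 ≡ 514^2 = 264196 ≡ 750 (mod 839)
413^44 = 413^32 · 413^8 · 413^4 ≡ 750 · 480 · 579 ≡ 518 (mod 839).

518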